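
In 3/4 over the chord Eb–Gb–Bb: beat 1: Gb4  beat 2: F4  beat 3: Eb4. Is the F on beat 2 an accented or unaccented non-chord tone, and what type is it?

Unaccented passing tone.

The harmony at that moment is Eb minor triad (Eb, Gb, Bb); F4 is not a chord tone.
It is approached by step down from Gb4 and left by step down to Eb4.
Step in, step out in the same direction — a passing tone.
It falls on a weak beat, so it is unaccented.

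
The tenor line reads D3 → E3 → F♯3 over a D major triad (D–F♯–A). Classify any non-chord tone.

The harmony at that moment is D major triad (D, F♯, A); E3 is not a chord tone.
It is approached by step up from D3 and left by step up to F♯3.
Step in, step out in the same direction — a passing tone.

E3 is a passing tone.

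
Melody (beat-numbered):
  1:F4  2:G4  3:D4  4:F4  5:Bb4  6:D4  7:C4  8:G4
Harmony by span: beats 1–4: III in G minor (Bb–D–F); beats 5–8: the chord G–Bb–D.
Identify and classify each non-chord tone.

The harmony at that moment is Bb major triad (Bb, D, F); G4 is not a chord tone.
It is approached by step up from F4 and left by leap down to D4.
Step in, leap out — an escape tone.
The harmony at that moment is G minor triad (G, Bb, D); C4 is not a chord tone.
It is approached by step down from D4 and left by leap up to G4.
Step in, leap out — an escape tone.

G4 (beat 2) — escape tone; C4 (beat 7) — escape tone.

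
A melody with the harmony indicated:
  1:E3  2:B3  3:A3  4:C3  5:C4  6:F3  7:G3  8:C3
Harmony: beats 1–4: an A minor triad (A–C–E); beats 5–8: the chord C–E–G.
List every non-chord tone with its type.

B3 (beat 2) — appoggiatura; F3 (beat 6) — appoggiatura.

The harmony at that moment is A minor triad (A, C, E); B3 is not a chord tone.
It is approached by leap up from E3 and left by step down to A3.
Leap in, step out — an appoggiatura.
The harmony at that moment is C major triad (C, E, G); F3 is not a chord tone.
It is approached by leap down from C4 and left by step up to G3.
Leap in, step out — an appoggiatura.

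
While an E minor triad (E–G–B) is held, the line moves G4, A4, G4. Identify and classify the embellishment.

The harmony at that moment is E minor triad (E, G, B); A4 is not a chord tone.
It is approached by step up from G4 and left by step down to G4.
Step away and step back to the same note — a neighbor tone (upper neighbor).

A4 is a neighbor tone.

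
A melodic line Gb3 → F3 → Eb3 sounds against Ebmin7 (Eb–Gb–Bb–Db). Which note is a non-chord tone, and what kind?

F3 is a passing tone.

The harmony at that moment is Eb minor seventh chord (Eb, Gb, Bb, Db); F3 is not a chord tone.
It is approached by step down from Gb3 and left by step down to Eb3.
Step in, step out in the same direction — a passing tone.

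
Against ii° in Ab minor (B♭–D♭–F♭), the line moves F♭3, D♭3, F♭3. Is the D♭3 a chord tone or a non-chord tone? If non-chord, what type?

Chord tone (the third of Bb diminished triad).

Bb diminished triad contains B♭, D♭, F♭; D♭ is the third, so it is a chord tone.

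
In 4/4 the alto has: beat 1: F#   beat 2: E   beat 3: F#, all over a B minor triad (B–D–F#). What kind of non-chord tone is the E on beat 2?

Lower neighbor tone.

The harmony at that moment is B minor triad (B, D, F#); E is not a chord tone.
It is approached by step down from F# and left by step up to F#.
Step away and step back to the same note — a neighbor tone (lower neighbor).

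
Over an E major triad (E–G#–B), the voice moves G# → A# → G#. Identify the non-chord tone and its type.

The harmony at that moment is E major triad (E, G#, B); A# is not a chord tone.
It is approached by step up from G# and left by step down to G#.
Step away and step back to the same note — a neighbor tone (upper neighbor).

A# is a neighbor tone.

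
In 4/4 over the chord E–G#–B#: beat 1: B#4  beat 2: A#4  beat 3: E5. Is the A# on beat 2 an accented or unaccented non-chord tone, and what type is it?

Unaccented escape tone.

The harmony at that moment is E augmented triad (E, G#, B#); A#4 is not a chord tone.
It is approached by step down from B#4 and left by leap up to E5.
Step in, leap out — an escape tone.
It falls on a weak beat, so it is unaccented.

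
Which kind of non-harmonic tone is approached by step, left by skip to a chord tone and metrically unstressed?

Approach: by step. Departure: by leap. Metric position: weak.
Step in, leap out, from a weak position — an escape tone (échappée). (It is the mirror image of the appoggiatura, which leaps in and steps out on a strong beat.)

Escape tone.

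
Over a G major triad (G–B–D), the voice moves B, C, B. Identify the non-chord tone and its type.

C is a neighbor tone.

The harmony at that moment is G major triad (G, B, D); C is not a chord tone.
It is approached by step up from B and left by step down to B.
Step away and step back to the same note — a neighbor tone (upper neighbor).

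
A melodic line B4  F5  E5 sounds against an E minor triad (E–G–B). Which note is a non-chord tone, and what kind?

The harmony at that moment is E minor triad (E, G, B); F5 is not a chord tone.
It is approached by leap up from B4 and left by step down to E5.
Leap in, step out — an appoggiatura.

F5 is an appoggiatura.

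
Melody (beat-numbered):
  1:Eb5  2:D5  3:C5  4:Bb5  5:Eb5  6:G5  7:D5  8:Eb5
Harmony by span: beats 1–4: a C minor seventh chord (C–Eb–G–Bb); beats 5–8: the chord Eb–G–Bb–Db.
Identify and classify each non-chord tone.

D5 (beat 2) — passing tone; D5 (beat 7) — appoggiatura.

The harmony at that moment is C minor seventh chord (C, Eb, G, Bb); D5 is not a chord tone.
It is approached by step down from Eb5 and left by step down to C5.
Step in, step out in the same direction — a passing tone.
The harmony at that moment is Eb dominant seventh chord (Eb, G, Bb, Db); D5 is not a chord tone.
It is approached by leap down from G5 and left by step up to Eb5.
Leap in, step out — an appoggiatura.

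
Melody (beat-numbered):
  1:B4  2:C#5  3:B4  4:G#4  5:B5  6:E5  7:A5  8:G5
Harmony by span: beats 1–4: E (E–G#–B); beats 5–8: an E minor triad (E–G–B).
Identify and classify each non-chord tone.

The harmony at that moment is E major triad (E, G#, B); C#5 is not a chord tone.
It is approached by step up from B4 and left by step down to B4.
Step away and step back to the same note — a neighbor tone (upper neighbor).
The harmony at that moment is E minor triad (E, G, B); A5 is not a chord tone.
It is approached by leap up from E5 and left by step down to G5.
Leap in, step out — an appoggiatura.

C#5 (beat 2) — neighbor tone; A5 (beat 7) — appoggiatura.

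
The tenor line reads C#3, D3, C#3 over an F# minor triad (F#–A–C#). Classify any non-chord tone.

D3 is a neighbor tone.

The harmony at that moment is F# minor triad (F#, A, C#); D3 is not a chord tone.
It is approached by step up from C#3 and left by step down to C#3.
Step away and step back to the same note — a neighbor tone (upper neighbor).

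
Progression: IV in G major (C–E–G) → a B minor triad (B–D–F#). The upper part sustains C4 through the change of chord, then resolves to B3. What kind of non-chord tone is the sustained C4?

The harmony at that moment is B minor triad (B, D, F#); C4 is not a chord tone.
It is held over (the same pitch as the preceding C4) and left by step down to B3.
Held over from the previous chord and resolving down by step — a suspension.

C4 is a suspension.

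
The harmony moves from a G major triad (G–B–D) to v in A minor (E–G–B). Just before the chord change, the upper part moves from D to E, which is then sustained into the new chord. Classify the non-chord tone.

E is an anticipation.

The harmony at that moment is G major triad (G, B, D); E is not a chord tone.
It is approached by step up from D and then sustained as the same pitch into the next harmony.
Arriving early and becoming a chord tone when the harmony changes — an anticipation.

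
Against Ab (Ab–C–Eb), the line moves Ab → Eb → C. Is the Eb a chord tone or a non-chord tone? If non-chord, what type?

Chord tone (the fifth of Ab major triad).

Ab major triad contains Ab, C, Eb; Eb is the fifth, so it is a chord tone.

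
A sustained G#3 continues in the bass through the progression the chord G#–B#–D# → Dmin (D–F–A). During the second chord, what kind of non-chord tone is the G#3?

Pedal tone (pedal point).

The harmony at that moment is D minor triad (D, F, A); G#3 is not a chord tone.
It is held over (the same pitch as the preceding G#3) and then sustained as the same pitch into the next harmony.
Sustained through a change of harmony — a pedal tone.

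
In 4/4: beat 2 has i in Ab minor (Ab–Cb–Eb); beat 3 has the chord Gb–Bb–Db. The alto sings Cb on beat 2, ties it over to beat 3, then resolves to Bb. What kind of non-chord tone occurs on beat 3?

Suspension.

The harmony at that moment is Gb major triad (Gb, Bb, Db); Cb is not a chord tone.
It is held over (the same pitch as the preceding Cb) and left by step down to Bb.
Held over from the previous chord and resolving down by step — a suspension.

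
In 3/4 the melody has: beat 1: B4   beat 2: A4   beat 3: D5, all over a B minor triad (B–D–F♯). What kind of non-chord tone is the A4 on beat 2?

Escape tone.

The harmony at that moment is B minor triad (B, D, F♯); A4 is not a chord tone.
It is approached by step down from B4 and left by leap up to D5.
Step in, leap out, on a weak beat — an escape tone.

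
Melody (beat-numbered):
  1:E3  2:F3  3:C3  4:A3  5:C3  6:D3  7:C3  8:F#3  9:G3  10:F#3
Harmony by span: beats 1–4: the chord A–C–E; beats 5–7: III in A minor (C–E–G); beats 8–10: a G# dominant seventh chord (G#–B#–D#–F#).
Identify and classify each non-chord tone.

The harmony at that moment is A minor triad (A, C, E); F3 is not a chord tone.
It is approached by step up from E3 and left by leap down to C3.
Step in, leap out — an escape tone.
The harmony at that moment is C major triad (C, E, G); D3 is not a chord tone.
It is approached by step up from C3 and left by step down to C3.
Step away and step back to the same note — a neighbor tone (upper neighbor).
The harmony at that moment is G# dominant seventh chord (G#, B#, D#, F#); G3 is not a chord tone.
It is approached by step up from F#3 and left by step down to F#3.
Step away and step back to the same note — a neighbor tone (upper neighbor).

F3 (beat 2) — escape tone; D3 (beat 6) — neighbor tone; G3 (beat 9) — neighbor tone.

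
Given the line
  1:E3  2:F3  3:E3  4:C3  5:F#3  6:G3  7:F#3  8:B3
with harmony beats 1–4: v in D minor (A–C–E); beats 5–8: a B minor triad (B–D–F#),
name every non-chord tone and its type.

The harmony at that moment is A minor triad (A, C, E); F3 is not a chord tone.
It is approached by step up from E3 and left by step down to E3.
Step away and step back to the same note — a neighbor tone (upper neighbor).
The harmony at that moment is B minor triad (B, D, F#); G3 is not a chord tone.
It is approached by step up from F#3 and left by step down to F#3.
Step away and step back to the same note — a neighbor tone (upper neighbor).

F3 (beat 2) — neighbor tone; G3 (beat 6) — neighbor tone.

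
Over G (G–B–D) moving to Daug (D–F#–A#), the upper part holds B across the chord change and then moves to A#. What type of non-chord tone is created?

B is a suspension.

The harmony at that moment is D augmented triad (D, F#, A#); B is not a chord tone.
It is held over (the same pitch as the preceding B) and left by step down to A#.
Held over from the previous chord and resolving down by step — a suspension.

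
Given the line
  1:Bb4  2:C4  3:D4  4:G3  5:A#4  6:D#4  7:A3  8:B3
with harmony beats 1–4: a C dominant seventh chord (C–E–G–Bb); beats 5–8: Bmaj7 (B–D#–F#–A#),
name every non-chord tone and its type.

The harmony at that moment is C dominant seventh chord (C, E, G, Bb); D4 is not a chord tone.
It is approached by step up from C4 and left by leap down to G3.
Step in, leap out — an escape tone.
The harmony at that moment is B major seventh chord (B, D#, F#, A#); A3 is not a chord tone.
It is approached by leap down from D#4 and left by step up to B3.
Leap in, step out — an appoggiatura.

D4 (beat 3) — escape tone; A3 (beat 7) — appoggiatura.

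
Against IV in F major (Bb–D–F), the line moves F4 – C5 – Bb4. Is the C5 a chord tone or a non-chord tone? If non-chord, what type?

The harmony at that moment is Bb major triad (Bb, D, F); C5 is not a chord tone.
It is approached by leap up from F4 and left by step down to Bb4.
Leap in, step out — an appoggiatura.

Non-chord tone — an appoggiatura.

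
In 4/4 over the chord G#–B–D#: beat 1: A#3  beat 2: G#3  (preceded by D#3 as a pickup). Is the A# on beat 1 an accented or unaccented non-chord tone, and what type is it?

Accented appoggiatura.

The harmony at that moment is G# minor triad (G#, B, D#); A#3 is not a chord tone.
It is approached by leap up from D#3 and left by step down to G#3.
Leap in, step out — an appoggiatura.
It falls on the downbeat, so it is accented.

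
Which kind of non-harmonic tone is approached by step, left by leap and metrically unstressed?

Approach: by step. Departure: by leap. Metric position: weak.
Step in, leap out, from a weak position — an escape tone (échappée). (It is the mirror image of the appoggiatura, which leaps in and steps out on a strong beat.)

Escape tone.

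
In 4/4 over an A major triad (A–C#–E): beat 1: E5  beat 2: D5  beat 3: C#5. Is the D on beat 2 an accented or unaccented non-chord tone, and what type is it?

Unaccented passing tone.

The harmony at that moment is A major triad (A, C#, E); D5 is not a chord tone.
It is approached by step down from E5 and left by step down to C#5.
Step in, step out in the same direction — a passing tone.
It falls on a weak beat, so it is unaccented.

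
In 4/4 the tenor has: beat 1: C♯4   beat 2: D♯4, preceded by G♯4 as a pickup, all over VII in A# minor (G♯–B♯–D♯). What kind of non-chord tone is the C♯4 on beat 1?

Appoggiatura.

The harmony at that moment is G♯ major triad (G♯, B♯, D♯); C♯4 is not a chord tone.
It is approached by leap down from G♯4 and left by step up to D♯4.
Leap in, step out, metrically accented — an appoggiatura.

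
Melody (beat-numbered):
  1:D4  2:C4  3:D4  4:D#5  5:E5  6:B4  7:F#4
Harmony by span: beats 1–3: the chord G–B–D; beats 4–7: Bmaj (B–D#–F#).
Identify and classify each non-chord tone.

The harmony at that moment is G major triad (G, B, D); C4 is not a chord tone.
It is approached by step down from D4 and left by step up to D4.
Step away and step back to the same note — a neighbor tone (lower neighbor).
The harmony at that moment is B major triad (B, D#, F#); E5 is not a chord tone.
It is approached by step up from D#5 and left by leap down to B4.
Step in, leap out — an escape tone.

C4 (beat 2) — neighbor tone; E5 (beat 5) — escape tone.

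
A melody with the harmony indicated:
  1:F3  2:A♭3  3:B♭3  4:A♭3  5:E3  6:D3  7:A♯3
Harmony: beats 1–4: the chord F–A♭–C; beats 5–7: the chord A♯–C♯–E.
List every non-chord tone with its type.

The harmony at that moment is F minor triad (F, A♭, C); B♭3 is not a chord tone.
It is approached by step up from A♭3 and left by step down to A♭3.
Step away and step back to the same note — a neighbor tone (upper neighbor).
The harmony at that moment is A♯ diminished triad (A♯, C♯, E); D3 is not a chord tone.
It is approached by step down from E3 and left by leap up to A♯3.
Step in, leap out — an escape tone.

B♭3 (beat 3) — neighbor tone; D3 (beat 6) — escape tone.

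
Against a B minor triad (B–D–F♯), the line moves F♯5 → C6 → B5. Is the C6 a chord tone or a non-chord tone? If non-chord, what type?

Non-chord tone — an appoggiatura.

The harmony at that moment is B minor triad (B, D, F♯); C6 is not a chord tone.
It is approached by leap up from F♯5 and left by step down to B5.
Leap in, step out — an appoggiatura.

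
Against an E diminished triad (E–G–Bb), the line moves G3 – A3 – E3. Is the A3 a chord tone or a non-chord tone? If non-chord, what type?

The harmony at that moment is E diminished triad (E, G, Bb); A3 is not a chord tone.
It is approached by step up from G3 and left by leap down to E3.
Step in, leap out — an escape tone.

Non-chord tone — an escape tone.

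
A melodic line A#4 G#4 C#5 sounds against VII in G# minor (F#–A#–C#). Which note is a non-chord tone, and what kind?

G#4 is an escape tone.

The harmony at that moment is F# major triad (F#, A#, C#); G#4 is not a chord tone.
It is approached by step down from A#4 and left by leap up to C#5.
Step in, leap out — an escape tone.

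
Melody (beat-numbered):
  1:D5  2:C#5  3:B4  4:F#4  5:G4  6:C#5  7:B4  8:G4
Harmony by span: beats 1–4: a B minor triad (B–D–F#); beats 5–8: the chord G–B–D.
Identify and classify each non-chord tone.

C#5 (beat 2) — passing tone; C#5 (beat 6) — appoggiatura.

The harmony at that moment is B minor triad (B, D, F#); C#5 is not a chord tone.
It is approached by step down from D5 and left by step down to B4.
Step in, step out in the same direction — a passing tone.
The harmony at that moment is G major triad (G, B, D); C#5 is not a chord tone.
It is approached by leap up from G4 and left by step down to B4.
Leap in, step out — an appoggiatura.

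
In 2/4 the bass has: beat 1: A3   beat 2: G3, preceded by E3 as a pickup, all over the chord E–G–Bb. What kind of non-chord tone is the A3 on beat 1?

The harmony at that moment is E diminished triad (E, G, Bb); A3 is not a chord tone.
It is approached by leap up from E3 and left by step down to G3.
Leap in, step out, metrically accented — an appoggiatura.

Appoggiatura.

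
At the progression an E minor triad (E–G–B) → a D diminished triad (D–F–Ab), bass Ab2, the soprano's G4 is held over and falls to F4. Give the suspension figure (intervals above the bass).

7–6 suspension.

At the second chord the bass is Ab2. The suspended G4 lies a seventh above the bass; after resolving down by step to F4, the interval above the bass becomes a sixth.
Suspension figures are named by those two intervals: 7–6.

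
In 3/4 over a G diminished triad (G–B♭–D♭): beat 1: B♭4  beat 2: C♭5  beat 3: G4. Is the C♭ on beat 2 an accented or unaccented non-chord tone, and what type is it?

Unaccented escape tone.

The harmony at that moment is G diminished triad (G, B♭, D♭); C♭5 is not a chord tone.
It is approached by step up from B♭4 and left by leap down to G4.
Step in, leap out — an escape tone.
It falls on a weak beat, so it is unaccented.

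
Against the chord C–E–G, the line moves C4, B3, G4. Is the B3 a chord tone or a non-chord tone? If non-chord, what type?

The harmony at that moment is C major triad (C, E, G); B3 is not a chord tone.
It is approached by step down from C4 and left by leap up to G4.
Step in, leap out — an escape tone.

Non-chord tone — an escape tone.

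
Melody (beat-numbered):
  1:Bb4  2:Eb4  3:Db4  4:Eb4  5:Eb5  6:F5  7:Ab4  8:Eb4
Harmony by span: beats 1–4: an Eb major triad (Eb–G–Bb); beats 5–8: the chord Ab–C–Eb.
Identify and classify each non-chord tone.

Db4 (beat 3) — neighbor tone; F5 (beat 6) — escape tone.

The harmony at that moment is Eb major triad (Eb, G, Bb); Db4 is not a chord tone.
It is approached by step down from Eb4 and left by step up to Eb4.
Step away and step back to the same note — a neighbor tone (lower neighbor).
The harmony at that moment is Ab major triad (Ab, C, Eb); F5 is not a chord tone.
It is approached by step up from Eb5 and left by leap down to Ab4.
Step in, leap out — an escape tone.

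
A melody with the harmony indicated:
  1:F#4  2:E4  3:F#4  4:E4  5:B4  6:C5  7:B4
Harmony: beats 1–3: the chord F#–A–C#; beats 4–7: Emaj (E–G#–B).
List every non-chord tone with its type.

E4 (beat 2) — neighbor tone; C5 (beat 6) — neighbor tone.

The harmony at that moment is F# minor triad (F#, A, C#); E4 is not a chord tone.
It is approached by step down from F#4 and left by step up to F#4.
Step away and step back to the same note — a neighbor tone (lower neighbor).
The harmony at that moment is E major triad (E, G#, B); C5 is not a chord tone.
It is approached by step up from B4 and left by step down to B4.
Step away and step back to the same note — a neighbor tone (upper neighbor).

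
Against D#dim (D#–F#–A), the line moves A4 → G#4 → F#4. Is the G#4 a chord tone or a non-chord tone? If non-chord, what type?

Non-chord tone — a passing tone.

The harmony at that moment is D# diminished triad (D#, F#, A); G#4 is not a chord tone.
It is approached by step down from A4 and left by step down to F#4.
Step in, step out in the same direction — a passing tone.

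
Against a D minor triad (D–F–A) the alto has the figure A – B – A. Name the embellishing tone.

The harmony at that moment is D minor triad (D, F, A); B is not a chord tone.
It is approached by step up from A and left by step down to A.
Step away and step back to the same note — a neighbor tone (upper neighbor).

B is a neighbor tone.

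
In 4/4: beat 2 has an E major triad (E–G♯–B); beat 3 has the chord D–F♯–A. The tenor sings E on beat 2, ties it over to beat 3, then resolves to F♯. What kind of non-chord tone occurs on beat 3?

The harmony at that moment is D major triad (D, F♯, A); E is not a chord tone.
It is held over (the same pitch as the preceding E) and left by step up to F♯.
Held over from the previous chord and resolving up by step — a retardation.

Retardation.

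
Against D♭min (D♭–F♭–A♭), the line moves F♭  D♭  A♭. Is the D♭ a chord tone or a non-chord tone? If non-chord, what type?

Chord tone (the root of Db minor triad).

Db minor triad contains D♭, F♭, A♭; D♭ is the root, so it is a chord tone.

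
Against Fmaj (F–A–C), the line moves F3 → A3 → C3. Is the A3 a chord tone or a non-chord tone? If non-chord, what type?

Chord tone (the third of F major triad).

F major triad contains F, A, C; A is the third, so it is a chord tone.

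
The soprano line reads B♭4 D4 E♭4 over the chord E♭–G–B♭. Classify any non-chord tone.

The harmony at that moment is E♭ major triad (E♭, G, B♭); D4 is not a chord tone.
It is approached by leap down from B♭4 and left by step up to E♭4.
Leap in, step out — an appoggiatura.

D4 is an appoggiatura.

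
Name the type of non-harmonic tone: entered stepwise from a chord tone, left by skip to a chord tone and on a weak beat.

Approach: by step. Departure: by leap. Metric position: weak.
Step in, leap out, from a weak position — an escape tone (échappée). (It is the mirror image of the appoggiatura, which leaps in and steps out on a strong beat.)

Escape tone.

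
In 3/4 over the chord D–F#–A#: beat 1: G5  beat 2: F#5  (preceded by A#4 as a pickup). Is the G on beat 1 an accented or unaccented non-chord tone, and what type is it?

Accented appoggiatura.

The harmony at that moment is D augmented triad (D, F#, A#); G5 is not a chord tone.
It is approached by leap up from A#4 and left by step down to F#5.
Leap in, step out — an appoggiatura.
It falls on the downbeat, so it is accented.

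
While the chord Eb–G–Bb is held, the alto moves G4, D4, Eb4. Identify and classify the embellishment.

The harmony at that moment is Eb major triad (Eb, G, Bb); D4 is not a chord tone.
It is approached by leap down from G4 and left by step up to Eb4.
Leap in, step out — an appoggiatura.

D4 is an appoggiatura.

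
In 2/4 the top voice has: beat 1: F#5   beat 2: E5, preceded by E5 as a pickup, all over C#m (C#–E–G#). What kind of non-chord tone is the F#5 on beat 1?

The harmony at that moment is C# minor triad (C#, E, G#); F#5 is not a chord tone.
It is approached by step up from E5 and left by step down to E5.
Step away and step back to the same note — a neighbor tone (upper neighbor).

Upper neighbor tone.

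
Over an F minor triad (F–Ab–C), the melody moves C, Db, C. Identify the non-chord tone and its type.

The harmony at that moment is F minor triad (F, Ab, C); Db is not a chord tone.
It is approached by step up from C and left by step down to C.
Step away and step back to the same note — a neighbor tone (upper neighbor).

Db is a neighbor tone.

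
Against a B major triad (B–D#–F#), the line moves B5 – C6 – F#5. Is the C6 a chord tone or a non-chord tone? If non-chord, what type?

The harmony at that moment is B major triad (B, D#, F#); C6 is not a chord tone.
It is approached by step up from B5 and left by leap down to F#5.
Step in, leap out — an escape tone.

Non-chord tone — an escape tone.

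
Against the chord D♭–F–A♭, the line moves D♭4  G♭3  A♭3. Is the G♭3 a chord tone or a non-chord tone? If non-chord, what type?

The harmony at that moment is D♭ major triad (D♭, F, A♭); G♭3 is not a chord tone.
It is approached by leap down from D♭4 and left by step up to A♭3.
Leap in, step out — an appoggiatura.

Non-chord tone — an appoggiatura.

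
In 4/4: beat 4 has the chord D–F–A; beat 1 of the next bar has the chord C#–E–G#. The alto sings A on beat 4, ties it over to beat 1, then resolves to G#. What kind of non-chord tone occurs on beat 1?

The harmony at that moment is C# minor triad (C#, E, G#); A is not a chord tone.
It is held over (the same pitch as the preceding A) and left by step down to G#.
Held over from the previous chord and resolving down by step — a suspension.

Suspension.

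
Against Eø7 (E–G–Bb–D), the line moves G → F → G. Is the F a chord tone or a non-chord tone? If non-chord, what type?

The harmony at that moment is E half-diminished seventh chord (E, G, Bb, D); F is not a chord tone.
It is approached by step down from G and left by step up to G.
Step away and step back to the same note — a neighbor tone (lower neighbor).

Non-chord tone — a neighbor tone.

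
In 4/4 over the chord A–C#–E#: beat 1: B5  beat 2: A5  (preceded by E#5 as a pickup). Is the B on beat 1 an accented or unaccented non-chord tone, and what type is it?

Accented appoggiatura.

The harmony at that moment is A augmented triad (A, C#, E#); B5 is not a chord tone.
It is approached by leap up from E#5 and left by step down to A5.
Leap in, step out — an appoggiatura.
It falls on the downbeat, so it is accented.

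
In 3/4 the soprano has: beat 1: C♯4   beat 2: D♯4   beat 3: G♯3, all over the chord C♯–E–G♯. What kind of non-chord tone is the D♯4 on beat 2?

Escape tone.

The harmony at that moment is C♯ minor triad (C♯, E, G♯); D♯4 is not a chord tone.
It is approached by step up from C♯4 and left by leap down to G♯3.
Step in, leap out, on a weak beat — an escape tone.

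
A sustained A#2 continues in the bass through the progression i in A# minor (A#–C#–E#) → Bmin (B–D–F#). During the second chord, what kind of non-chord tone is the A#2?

The harmony at that moment is B minor triad (B, D, F#); A#2 is not a chord tone.
It is held over (the same pitch as the preceding A#2) and then sustained as the same pitch into the next harmony.
Sustained through a change of harmony — a pedal tone.

Pedal tone (pedal point).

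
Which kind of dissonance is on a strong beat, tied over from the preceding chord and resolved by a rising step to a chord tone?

Retardation.

Approach: by preparation — the pitch is first a chord tone, then held (tied or repeated) while the harmony changes under it. Departure: up by step. Metric position: strong.
A prepared dissonance that resolves upward by step — a retardation. (The same figure resolving downward would be a suspension.)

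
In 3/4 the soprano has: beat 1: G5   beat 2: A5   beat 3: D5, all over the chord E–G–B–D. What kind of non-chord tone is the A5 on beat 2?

The harmony at that moment is E minor seventh chord (E, G, B, D); A5 is not a chord tone.
It is approached by step up from G5 and left by leap down to D5.
Step in, leap out, on a weak beat — an escape tone.

Escape tone.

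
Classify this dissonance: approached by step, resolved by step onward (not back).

Approach: by step. Departure: by step, continuing in the same direction.
Stepwise on both sides with no change of direction means the note fills in the space between two different chord tones — a passing tone. (Had it turned back to its starting note it would be a neighbor tone instead.)

Passing tone.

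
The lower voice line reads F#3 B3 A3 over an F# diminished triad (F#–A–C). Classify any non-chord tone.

The harmony at that moment is F# diminished triad (F#, A, C); B3 is not a chord tone.
It is approached by leap up from F#3 and left by step down to A3.
Leap in, step out — an appoggiatura.

B3 is an appoggiatura.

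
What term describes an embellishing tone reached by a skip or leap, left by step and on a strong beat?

Approach: by leap. Departure: by step. Metric position: strong.
Leap in, step out, in a metrically strong position — an appoggiatura. (It is the mirror image of the escape tone, which steps in and leaps out from a weak position.)

Appoggiatura.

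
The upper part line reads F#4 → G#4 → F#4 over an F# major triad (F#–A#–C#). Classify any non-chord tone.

The harmony at that moment is F# major triad (F#, A#, C#); G#4 is not a chord tone.
It is approached by step up from F#4 and left by step down to F#4.
Step away and step back to the same note — a neighbor tone (upper neighbor).

G#4 is a neighbor tone.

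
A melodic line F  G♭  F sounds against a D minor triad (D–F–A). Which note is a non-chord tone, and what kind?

The harmony at that moment is D minor triad (D, F, A); G♭ is not a chord tone.
It is approached by step up from F and left by step down to F.
Step away and step back to the same note — a neighbor tone (upper neighbor).

G♭ is a neighbor tone.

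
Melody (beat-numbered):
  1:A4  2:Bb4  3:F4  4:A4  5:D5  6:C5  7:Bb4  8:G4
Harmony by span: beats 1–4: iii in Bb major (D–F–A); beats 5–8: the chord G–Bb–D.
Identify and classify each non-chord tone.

The harmony at that moment is D minor triad (D, F, A); Bb4 is not a chord tone.
It is approached by step up from A4 and left by leap down to F4.
Step in, leap out — an escape tone.
The harmony at that moment is G minor triad (G, Bb, D); C5 is not a chord tone.
It is approached by step down from D5 and left by step down to Bb4.
Step in, step out in the same direction — a passing tone.

Bb4 (beat 2) — escape tone; C5 (beat 6) — passing tone.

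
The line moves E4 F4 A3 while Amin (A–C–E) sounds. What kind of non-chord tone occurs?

F4 is an escape tone.

The harmony at that moment is A minor triad (A, C, E); F4 is not a chord tone.
It is approached by step up from E4 and left by leap down to A3.
Step in, leap out — an escape tone.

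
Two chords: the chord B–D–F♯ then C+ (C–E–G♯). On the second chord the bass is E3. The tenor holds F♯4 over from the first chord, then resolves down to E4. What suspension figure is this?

At the second chord the bass is E3. The suspended F♯4 lies a ninth above the bass; after resolving down by step to E4, the interval above the bass becomes an octave.
Suspension figures are named by those two intervals: 9–8.

9–8 suspension.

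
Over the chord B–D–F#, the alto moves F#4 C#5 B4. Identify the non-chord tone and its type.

C#5 is an appoggiatura.

The harmony at that moment is B minor triad (B, D, F#); C#5 is not a chord tone.
It is approached by leap up from F#4 and left by step down to B4.
Leap in, step out — an appoggiatura.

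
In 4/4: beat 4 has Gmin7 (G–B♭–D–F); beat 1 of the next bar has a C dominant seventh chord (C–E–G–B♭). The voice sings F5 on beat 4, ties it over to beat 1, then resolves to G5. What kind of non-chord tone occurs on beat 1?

The harmony at that moment is C dominant seventh chord (C, E, G, B♭); F5 is not a chord tone.
It is held over (the same pitch as the preceding F5) and left by step up to G5.
Held over from the previous chord and resolving up by step — a retardation.

Retardation.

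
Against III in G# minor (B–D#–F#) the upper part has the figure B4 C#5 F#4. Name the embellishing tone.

C#5 is an escape tone.

The harmony at that moment is B major triad (B, D#, F#); C#5 is not a chord tone.
It is approached by step up from B4 and left by leap down to F#4.
Step in, leap out — an escape tone.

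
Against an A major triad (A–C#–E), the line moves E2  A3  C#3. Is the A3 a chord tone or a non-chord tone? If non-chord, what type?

Chord tone (the root of A major triad).

A major triad contains A, C#, E; A is the root, so it is a chord tone.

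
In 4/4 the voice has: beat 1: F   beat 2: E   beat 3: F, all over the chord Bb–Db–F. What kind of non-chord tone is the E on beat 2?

Lower neighbor tone.

The harmony at that moment is Bb minor triad (Bb, Db, F); E is not a chord tone.
It is approached by step down from F and left by step up to F.
Step away and step back to the same note — a neighbor tone (lower neighbor).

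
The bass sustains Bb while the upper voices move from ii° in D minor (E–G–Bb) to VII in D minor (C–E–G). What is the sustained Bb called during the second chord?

The harmony at that moment is C major triad (C, E, G); Bb is not a chord tone.
It is held over (the same pitch as the preceding Bb) and then sustained as the same pitch into the next harmony.
Sustained through a change of harmony — a pedal tone.

Pedal tone (pedal point).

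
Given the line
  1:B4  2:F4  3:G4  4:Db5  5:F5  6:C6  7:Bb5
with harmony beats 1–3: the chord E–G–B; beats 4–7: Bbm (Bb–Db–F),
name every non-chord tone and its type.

The harmony at that moment is E minor triad (E, G, B); F4 is not a chord tone.
It is approached by leap down from B4 and left by step up to G4.
Leap in, step out — an appoggiatura.
The harmony at that moment is Bb minor triad (Bb, Db, F); C6 is not a chord tone.
It is approached by leap up from F5 and left by step down to Bb5.
Leap in, step out — an appoggiatura.

F4 (beat 2) — appoggiatura; C6 (beat 6) — appoggiatura.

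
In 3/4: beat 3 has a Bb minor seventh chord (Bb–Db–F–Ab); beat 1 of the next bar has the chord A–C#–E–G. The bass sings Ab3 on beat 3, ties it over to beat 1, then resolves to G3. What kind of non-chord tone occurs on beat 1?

The harmony at that moment is A dominant seventh chord (A, C#, E, G); Ab3 is not a chord tone.
It is held over (the same pitch as the preceding Ab3) and left by step down to G3.
Held over from the previous chord and resolving down by step — a suspension.

Suspension.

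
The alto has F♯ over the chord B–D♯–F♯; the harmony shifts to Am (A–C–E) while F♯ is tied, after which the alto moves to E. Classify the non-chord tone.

F♯ is a suspension.

The harmony at that moment is A minor triad (A, C, E); F♯ is not a chord tone.
It is held over (the same pitch as the preceding F♯) and left by step down to E.
Held over from the previous chord and resolving down by step — a suspension.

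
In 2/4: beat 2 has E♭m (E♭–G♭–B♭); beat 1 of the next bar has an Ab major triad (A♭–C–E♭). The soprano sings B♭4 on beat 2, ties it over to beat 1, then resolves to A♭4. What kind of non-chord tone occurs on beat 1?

The harmony at that moment is A♭ major triad (A♭, C, E♭); B♭4 is not a chord tone.
It is held over (the same pitch as the preceding B♭4) and left by step down to A♭4.
Held over from the previous chord and resolving down by step — a suspension.

Suspension.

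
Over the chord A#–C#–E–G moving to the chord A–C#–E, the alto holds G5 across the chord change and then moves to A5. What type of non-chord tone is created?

G5 is a retardation.

The harmony at that moment is A major triad (A, C#, E); G5 is not a chord tone.
It is held over (the same pitch as the preceding G5) and left by step up to A5.
Held over from the previous chord and resolving up by step — a retardation.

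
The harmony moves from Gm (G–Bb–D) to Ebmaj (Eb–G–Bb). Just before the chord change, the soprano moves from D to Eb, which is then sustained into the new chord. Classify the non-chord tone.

The harmony at that moment is G minor triad (G, Bb, D); Eb is not a chord tone.
It is approached by step up from D and then sustained as the same pitch into the next harmony.
Arriving early and becoming a chord tone when the harmony changes — an anticipation.

Eb is an anticipation.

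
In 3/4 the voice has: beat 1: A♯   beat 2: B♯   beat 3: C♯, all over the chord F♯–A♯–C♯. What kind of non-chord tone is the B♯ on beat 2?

Passing tone.

The harmony at that moment is F♯ major triad (F♯, A♯, C♯); B♯ is not a chord tone.
It is approached by step up from A♯ and left by step up to C♯.
Step in, step out in the same direction — a passing tone.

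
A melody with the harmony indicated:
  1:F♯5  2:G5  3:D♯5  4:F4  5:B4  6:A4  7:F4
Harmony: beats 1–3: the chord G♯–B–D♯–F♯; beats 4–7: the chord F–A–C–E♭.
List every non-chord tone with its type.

The harmony at that moment is G♯ minor seventh chord (G♯, B, D♯, F♯); G5 is not a chord tone.
It is approached by step up from F♯5 and left by leap down to D♯5.
Step in, leap out — an escape tone.
The harmony at that moment is F dominant seventh chord (F, A, C, E♭); B4 is not a chord tone.
It is approached by leap up from F4 and left by step down to A4.
Leap in, step out — an appoggiatura.

G5 (beat 2) — escape tone; B4 (beat 5) — appoggiatura.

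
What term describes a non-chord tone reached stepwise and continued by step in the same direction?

Approach: by step. Departure: by step, continuing in the same direction.
Stepwise on both sides with no change of direction means the note fills in the space between two different chord tones — a passing tone. (Had it turned back to its starting note it would be a neighbor tone instead.)

Passing tone.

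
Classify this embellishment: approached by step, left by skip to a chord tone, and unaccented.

Escape tone.

Approach: by step. Departure: by leap. Metric position: weak.
Step in, leap out, from a weak position — an escape tone (échappée). (It is the mirror image of the appoggiatura, which leaps in and steps out on a strong beat.)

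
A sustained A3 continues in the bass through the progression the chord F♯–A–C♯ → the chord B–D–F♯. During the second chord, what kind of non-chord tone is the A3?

The harmony at that moment is B minor triad (B, D, F♯); A3 is not a chord tone.
It is held over (the same pitch as the preceding A3) and then sustained as the same pitch into the next harmony.
Sustained through a change of harmony — a pedal tone.

Pedal tone (pedal point).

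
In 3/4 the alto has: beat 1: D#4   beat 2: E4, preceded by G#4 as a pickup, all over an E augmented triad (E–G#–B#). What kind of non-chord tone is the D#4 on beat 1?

The harmony at that moment is E augmented triad (E, G#, B#); D#4 is not a chord tone.
It is approached by leap down from G#4 and left by step up to E4.
Leap in, step out, metrically accented — an appoggiatura.

Appoggiatura.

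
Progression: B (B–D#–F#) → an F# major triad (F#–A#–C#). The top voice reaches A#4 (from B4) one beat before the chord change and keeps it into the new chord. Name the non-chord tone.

A#4 is an anticipation.

The harmony at that moment is B major triad (B, D#, F#); A#4 is not a chord tone.
It is approached by step down from B4 and then sustained as the same pitch into the next harmony.
Arriving early and becoming a chord tone when the harmony changes — an anticipation.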